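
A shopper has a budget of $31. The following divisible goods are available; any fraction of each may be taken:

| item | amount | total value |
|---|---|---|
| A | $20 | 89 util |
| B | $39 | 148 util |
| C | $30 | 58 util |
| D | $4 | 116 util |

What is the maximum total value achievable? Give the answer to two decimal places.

Take in order of value per unit:
- D (116/4 per unit): all 4 → value 116, running total 116.00
- A (89/20 per unit): all 20 → value 89, running total 205.00
- B (148/39 per unit): 7 of 39 → value 7×148/39 = 26.5641, running total 231.56
Total 231.56.

231.56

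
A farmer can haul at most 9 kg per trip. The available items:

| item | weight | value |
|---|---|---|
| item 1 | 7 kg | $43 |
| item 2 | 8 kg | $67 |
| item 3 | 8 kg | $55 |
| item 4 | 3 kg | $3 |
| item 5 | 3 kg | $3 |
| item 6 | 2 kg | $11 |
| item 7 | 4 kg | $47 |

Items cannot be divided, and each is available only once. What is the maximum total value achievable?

$67

Check high-value combinations within 9 kg:
- item 2: weight 8, value 67
- item 4+item 6+item 7: weight 3+2+4=9, value 3+11+47=61
- item 5+item 6+item 7: weight 3+2+4=9, value 3+11+47=61
- item 6+item 7: weight 2+4=6, value 11+47=58
- item 3: weight 8, value 55
Best: $67.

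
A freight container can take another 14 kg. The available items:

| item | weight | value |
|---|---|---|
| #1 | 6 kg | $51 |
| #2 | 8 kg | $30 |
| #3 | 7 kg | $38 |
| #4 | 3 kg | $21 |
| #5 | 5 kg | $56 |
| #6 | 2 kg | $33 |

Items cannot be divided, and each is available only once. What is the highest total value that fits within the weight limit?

$140

Check high-value combinations within 14 kg:
- #1+#5+#6: weight 6+5+2=13, value 51+56+33=140
- #1+#4+#5: weight 6+3+5=14, value 51+21+56=128
- #3+#5+#6: weight 7+5+2=14, value 38+56+33=127
- #4+#5+#6: weight 3+5+2=10, value 21+56+33=110
- #1+#5: weight 6+5=11, value 51+56=107
Best: $140.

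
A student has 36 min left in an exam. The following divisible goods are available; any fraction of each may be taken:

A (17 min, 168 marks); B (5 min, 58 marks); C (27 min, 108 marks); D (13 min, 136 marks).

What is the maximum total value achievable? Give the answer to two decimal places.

Take in order of value per unit:
- B (58/5 per unit): all 5 → value 58, running total 58.00
- D (136/13 per unit): all 13 → value 136, running total 194.00
- A (168/17 per unit): all 17 → value 168, running total 362.00
- C (108/27 per unit): 1 of 27 → value 1×108/27 = 4.0000, running total 366.00
Total 366.00.

366.00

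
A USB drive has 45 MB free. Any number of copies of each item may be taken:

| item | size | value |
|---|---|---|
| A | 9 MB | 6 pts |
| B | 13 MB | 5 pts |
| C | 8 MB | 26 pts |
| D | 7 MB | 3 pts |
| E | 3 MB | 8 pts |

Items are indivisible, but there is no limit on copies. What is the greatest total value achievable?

Best value-per-unit is C at 26/8; filling with it alone gives 5×26 = 130.
Optimal mix: 5×C + 1×E → size 43, value 138.

138 pts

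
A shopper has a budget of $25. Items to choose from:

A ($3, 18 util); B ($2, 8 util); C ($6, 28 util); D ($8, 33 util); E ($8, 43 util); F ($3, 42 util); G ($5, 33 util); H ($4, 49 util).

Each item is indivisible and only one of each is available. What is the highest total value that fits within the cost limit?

193 util

Check high-value combinations within $25:
- A+B+E+F+G+H: cost 3+2+8+3+5+4=25, value 18+8+43+42+33+49=193
- A+E+F+G+H: cost 3+8+3+5+4=23, value 18+43+42+33+49=185
- A+B+D+F+G+H: cost 3+2+8+3+5+4=25, value 18+8+33+42+33+49=183
- A+C+E+F+H: cost 3+6+8+3+4=24, value 18+28+43+42+49=180
- A+B+C+F+G+H: cost 3+2+6+3+5+4=23, value 18+8+28+42+33+49=178
Best: 193 util.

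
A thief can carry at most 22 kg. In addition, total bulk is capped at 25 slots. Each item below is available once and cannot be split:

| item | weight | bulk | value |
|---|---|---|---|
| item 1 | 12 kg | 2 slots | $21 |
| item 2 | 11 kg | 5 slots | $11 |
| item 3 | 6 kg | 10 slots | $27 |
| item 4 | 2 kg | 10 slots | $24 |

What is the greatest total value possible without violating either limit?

$72

Feasible sets respecting both limits:
- item 1+item 3+item 4: weight 20, bulk 22, value 72
- item 2+item 3+item 4: weight 19, bulk 25, value 62
- item 3+item 4: weight 8, bulk 20, value 51
Best: $72.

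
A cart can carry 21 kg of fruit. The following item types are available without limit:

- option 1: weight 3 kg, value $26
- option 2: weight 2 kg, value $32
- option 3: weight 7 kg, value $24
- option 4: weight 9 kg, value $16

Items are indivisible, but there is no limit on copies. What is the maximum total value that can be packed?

Best value-per-unit is option 2 at 32/2, and filling with it alone uses weight 10×2=20. No mix of the others beats 10×32 = 320.

$320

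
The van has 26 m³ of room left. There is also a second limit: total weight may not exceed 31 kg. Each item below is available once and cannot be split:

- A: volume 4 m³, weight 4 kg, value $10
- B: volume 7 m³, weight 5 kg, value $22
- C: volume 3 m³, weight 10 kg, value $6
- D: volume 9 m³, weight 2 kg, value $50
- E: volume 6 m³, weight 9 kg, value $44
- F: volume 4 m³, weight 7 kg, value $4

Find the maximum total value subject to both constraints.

Feasible sets respecting both limits:
- A+B+D+E: volume 26, weight 20, value 126
- B+C+D+E: volume 25, weight 26, value 122
- B+D+E+F: volume 26, weight 23, value 120
- B+D+E: volume 22, weight 16, value 116
Best: $126.

$126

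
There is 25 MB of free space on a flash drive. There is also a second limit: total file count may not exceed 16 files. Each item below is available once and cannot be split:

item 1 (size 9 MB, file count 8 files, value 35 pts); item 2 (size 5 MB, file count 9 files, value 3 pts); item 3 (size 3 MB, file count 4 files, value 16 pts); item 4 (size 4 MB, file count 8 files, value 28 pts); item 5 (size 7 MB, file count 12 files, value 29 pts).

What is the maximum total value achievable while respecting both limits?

Feasible sets respecting both limits:
- item 1+item 4: size 13, file count 16, value 63
- item 1+item 3: size 12, file count 12, value 51
- item 3+item 5: size 10, file count 16, value 45
Best: 63 pts.

63 pts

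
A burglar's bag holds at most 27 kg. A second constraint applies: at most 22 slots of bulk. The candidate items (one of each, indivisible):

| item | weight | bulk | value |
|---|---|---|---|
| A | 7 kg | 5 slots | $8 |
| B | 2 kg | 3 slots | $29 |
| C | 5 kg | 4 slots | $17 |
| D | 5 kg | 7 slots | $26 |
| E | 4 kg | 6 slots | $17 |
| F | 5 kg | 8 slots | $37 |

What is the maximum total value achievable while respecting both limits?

$109

Feasible sets respecting both limits:
- B+C+D+F: weight 17, bulk 22, value 109
- B+C+E+F: weight 16, bulk 21, value 100
- B+D+F: weight 12, bulk 18, value 92
Best: $109.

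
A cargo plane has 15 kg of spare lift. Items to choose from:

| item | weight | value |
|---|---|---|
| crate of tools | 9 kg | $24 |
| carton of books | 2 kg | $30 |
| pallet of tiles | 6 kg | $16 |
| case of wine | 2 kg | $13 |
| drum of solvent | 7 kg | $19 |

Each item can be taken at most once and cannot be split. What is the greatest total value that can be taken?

$67

Check high-value combinations within 15 kg:
- crate of tools+carton of books+case of wine: weight 9+2+2=13, value 24+30+13=67
- carton of books+pallet of tiles+drum of solvent: weight 2+6+7=15, value 30+16+19=65
- carton of books+case of wine+drum of solvent: weight 2+2+7=11, value 30+13+19=62
- carton of books+pallet of tiles+case of wine: weight 2+6+2=10, value 30+16+13=59
- crate of tools+carton of books: weight 9+2=11, value 24+30=54
Best: $67.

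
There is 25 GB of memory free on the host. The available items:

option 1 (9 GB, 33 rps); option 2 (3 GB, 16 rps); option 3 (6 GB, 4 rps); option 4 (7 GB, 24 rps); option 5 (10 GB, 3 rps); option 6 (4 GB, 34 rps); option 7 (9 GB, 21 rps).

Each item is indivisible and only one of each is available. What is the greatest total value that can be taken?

107 rps

Check high-value combinations within 25 GB:
- option 1+option 2+option 4+option 6: memory 9+3+7+4=23, value 33+16+24+34=107
- option 1+option 2+option 6+option 7: memory 9+3+4+9=25, value 33+16+34+21=104
- option 2+option 4+option 6+option 7: memory 3+7+4+9=23, value 16+24+34+21=95
- option 1+option 4+option 6: memory 9+7+4=20, value 33+24+34=91
Best: 107 rps.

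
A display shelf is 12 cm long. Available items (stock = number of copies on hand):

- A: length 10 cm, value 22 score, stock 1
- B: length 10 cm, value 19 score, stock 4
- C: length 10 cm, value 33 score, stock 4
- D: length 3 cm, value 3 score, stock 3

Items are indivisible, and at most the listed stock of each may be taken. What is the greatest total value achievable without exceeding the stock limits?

33 score

Top feasible selections:
- 1×C: length 10, value 33
- 1×A: length 10, value 22
Best: 33 score.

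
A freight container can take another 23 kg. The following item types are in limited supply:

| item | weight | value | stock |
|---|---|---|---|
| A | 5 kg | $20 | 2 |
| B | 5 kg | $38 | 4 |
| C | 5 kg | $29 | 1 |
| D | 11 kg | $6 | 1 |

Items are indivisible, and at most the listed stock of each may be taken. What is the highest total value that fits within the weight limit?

$152

Best selections within weight 23 and stock limits:
- 4×B: weight 20, value 152
- 3×B + 1×C: weight 20, value 143
- 1×A + 3×B: weight 20, value 134
Best: $152.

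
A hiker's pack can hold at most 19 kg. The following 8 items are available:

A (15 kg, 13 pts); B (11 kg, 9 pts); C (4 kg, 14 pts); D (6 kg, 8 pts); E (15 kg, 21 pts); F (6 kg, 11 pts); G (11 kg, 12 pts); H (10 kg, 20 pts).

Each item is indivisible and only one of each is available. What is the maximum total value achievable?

Check high-value combinations within 19 kg:
- C+E: weight 4+15=19, value 14+21=35
- C+H: weight 4+10=14, value 14+20=34
- C+D+F: weight 4+6+6=16, value 14+8+11=33
- F+H: weight 6+10=16, value 11+20=31
Best: 35 pts.

35 pts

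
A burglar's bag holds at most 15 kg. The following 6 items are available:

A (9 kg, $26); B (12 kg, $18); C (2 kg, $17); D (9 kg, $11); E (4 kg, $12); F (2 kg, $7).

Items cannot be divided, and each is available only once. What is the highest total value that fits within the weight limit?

Check high-value combinations within 15 kg:
- A+C+E: weight 9+2+4=15, value 26+17+12=55
- A+C+F: weight 9+2+2=13, value 26+17+7=50
- A+E+F: weight 9+4+2=15, value 26+12+7=45
- A+C: weight 9+2=11, value 26+17=43
Best: $55.

$55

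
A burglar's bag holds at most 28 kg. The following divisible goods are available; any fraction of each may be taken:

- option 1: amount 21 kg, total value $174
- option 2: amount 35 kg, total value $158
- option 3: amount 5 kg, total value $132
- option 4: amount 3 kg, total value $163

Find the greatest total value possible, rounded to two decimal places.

460.71

Take in order of value per unit:
- option 4 (163/3 per unit): all 3 → value 163, running total 163.00
- option 3 (132/5 per unit): all 5 → value 132, running total 295.00
- option 1 (174/21 per unit): 20 of 21 → value 20×174/21 = 165.7143, running total 460.71
Total 460.71.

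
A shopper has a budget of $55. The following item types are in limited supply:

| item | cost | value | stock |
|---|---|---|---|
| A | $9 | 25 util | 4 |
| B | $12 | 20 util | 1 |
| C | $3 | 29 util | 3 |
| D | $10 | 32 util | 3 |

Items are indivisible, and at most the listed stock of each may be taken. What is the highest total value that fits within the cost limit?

Top feasible selections:
- 4×A + 3×C + 1×D: cost 55, value 219
- 1×A + 3×C + 3×D: cost 48, value 208
Best: 219 util.

219 util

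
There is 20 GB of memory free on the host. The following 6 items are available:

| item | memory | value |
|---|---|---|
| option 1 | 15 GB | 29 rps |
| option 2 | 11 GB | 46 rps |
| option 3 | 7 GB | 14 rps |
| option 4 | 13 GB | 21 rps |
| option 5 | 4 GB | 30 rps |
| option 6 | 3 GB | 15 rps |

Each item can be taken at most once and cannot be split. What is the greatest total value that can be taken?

91 rps

Check high-value combinations within 20 GB:
- option 2+option 5+option 6: memory 11+4+3=18, value 46+30+15=91
- option 2+option 5: memory 11+4=15, value 46+30=76
- option 4+option 5+option 6: memory 13+4+3=20, value 21+30+15=66
- option 2+option 6: memory 11+3=14, value 46+15=61
Best: 91 rps.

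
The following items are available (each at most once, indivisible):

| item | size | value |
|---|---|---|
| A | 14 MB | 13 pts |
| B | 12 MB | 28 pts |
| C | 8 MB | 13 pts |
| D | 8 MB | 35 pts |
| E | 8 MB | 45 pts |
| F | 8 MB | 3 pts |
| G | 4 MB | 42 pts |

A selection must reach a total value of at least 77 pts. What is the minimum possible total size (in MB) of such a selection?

Subsets with value ≥ 77, sorted by total size:
- E+G: size 12, value 87
- D+G: size 12, value 77
- D+E: size 16, value 80
Minimum size: 12 MB.

12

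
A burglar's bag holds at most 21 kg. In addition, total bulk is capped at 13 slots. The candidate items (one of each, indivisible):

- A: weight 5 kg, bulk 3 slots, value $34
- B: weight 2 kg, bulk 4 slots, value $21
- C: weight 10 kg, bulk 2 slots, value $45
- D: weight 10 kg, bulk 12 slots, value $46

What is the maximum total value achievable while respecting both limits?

Feasible sets respecting both limits:
- A+B+C: weight 17, bulk 9, value 100
- A+C: weight 15, bulk 5, value 79
- B+C: weight 12, bulk 6, value 66
Best: $100.

$100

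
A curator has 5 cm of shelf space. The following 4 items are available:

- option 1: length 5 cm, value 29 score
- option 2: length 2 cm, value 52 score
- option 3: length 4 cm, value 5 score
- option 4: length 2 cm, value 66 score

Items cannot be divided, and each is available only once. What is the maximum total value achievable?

Check high-value combinations within 5 cm:
- option 2+option 4: length 2+2=4, value 52+66=118
- option 4: length 2, value 66
- option 2: length 2, value 52
- option 1: length 5, value 29
- option 3: length 4, value 5
Best: 118 score.

118 score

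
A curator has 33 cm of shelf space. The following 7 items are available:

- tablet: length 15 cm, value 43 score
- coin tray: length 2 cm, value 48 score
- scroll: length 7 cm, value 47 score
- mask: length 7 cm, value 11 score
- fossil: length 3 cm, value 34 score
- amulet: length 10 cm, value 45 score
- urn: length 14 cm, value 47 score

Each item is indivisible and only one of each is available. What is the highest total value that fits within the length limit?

187 score

Check high-value combinations within 33 cm:
- coin tray+scroll+mask+fossil+urn: length 2+7+7+3+14=33, value 48+47+11+34+47=187
- coin tray+scroll+amulet+urn: length 2+7+10+14=33, value 48+47+45+47=187
- coin tray+scroll+mask+fossil+amulet: length 2+7+7+3+10=29, value 48+47+11+34+45=185
- coin tray+scroll+fossil+urn: length 2+7+3+14=26, value 48+47+34+47=176
Best: 187 score.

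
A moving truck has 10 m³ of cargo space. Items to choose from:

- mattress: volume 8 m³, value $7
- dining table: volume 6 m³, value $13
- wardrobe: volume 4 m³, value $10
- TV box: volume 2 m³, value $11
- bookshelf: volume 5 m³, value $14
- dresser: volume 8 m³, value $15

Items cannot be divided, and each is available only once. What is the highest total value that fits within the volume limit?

$26

Check high-value combinations within 10 m³:
- TV box+dresser: volume 2+8=10, value 11+15=26
- TV box+bookshelf: volume 2+5=7, value 11+14=25
- dining table+TV box: volume 6+2=8, value 13+11=24
Best: $26.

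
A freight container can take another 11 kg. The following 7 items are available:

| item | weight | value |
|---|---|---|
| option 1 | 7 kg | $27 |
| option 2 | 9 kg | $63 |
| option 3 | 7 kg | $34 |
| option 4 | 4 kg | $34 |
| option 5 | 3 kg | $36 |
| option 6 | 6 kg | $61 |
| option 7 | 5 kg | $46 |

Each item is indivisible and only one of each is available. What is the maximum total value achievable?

Check high-value combinations within 11 kg:
- option 6+option 7: weight 6+5=11, value 61+46=107
- option 5+option 6: weight 3+6=9, value 36+61=97
- option 4+option 6: weight 4+6=10, value 34+61=95
Best: $107.

$107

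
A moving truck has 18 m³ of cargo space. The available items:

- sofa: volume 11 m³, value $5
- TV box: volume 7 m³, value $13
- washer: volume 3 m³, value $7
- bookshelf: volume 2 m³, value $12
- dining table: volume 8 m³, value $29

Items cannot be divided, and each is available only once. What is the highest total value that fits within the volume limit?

Check high-value combinations within 18 m³:
- TV box+bookshelf+dining table: volume 7+2+8=17, value 13+12+29=54
- TV box+washer+dining table: volume 7+3+8=18, value 13+7+29=49
- washer+bookshelf+dining table: volume 3+2+8=13, value 7+12+29=48
- TV box+dining table: volume 7+8=15, value 13+29=42
- bookshelf+dining table: volume 2+8=10, value 12+29=41
Best: $54.

$54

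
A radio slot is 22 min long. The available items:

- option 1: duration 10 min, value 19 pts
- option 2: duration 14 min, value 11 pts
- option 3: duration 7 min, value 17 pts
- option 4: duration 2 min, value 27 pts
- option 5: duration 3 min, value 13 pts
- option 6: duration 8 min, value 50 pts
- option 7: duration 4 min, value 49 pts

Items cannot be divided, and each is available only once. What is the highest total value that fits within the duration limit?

143 pts

Check high-value combinations within 22 min:
- option 3+option 4+option 6+option 7: duration 7+2+8+4=21, value 17+27+50+49=143
- option 4+option 5+option 6+option 7: duration 2+3+8+4=17, value 27+13+50+49=139
- option 3+option 5+option 6+option 7: duration 7+3+8+4=22, value 17+13+50+49=129
- option 4+option 6+option 7: duration 2+8+4=14, value 27+50+49=126
- option 1+option 6+option 7: duration 10+8+4=22, value 19+50+49=118
Best: 143 pts.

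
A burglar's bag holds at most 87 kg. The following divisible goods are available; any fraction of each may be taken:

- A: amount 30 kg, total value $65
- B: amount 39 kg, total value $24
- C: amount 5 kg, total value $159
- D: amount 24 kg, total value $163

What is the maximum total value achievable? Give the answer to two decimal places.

Take in order of value per unit:
- C (159/5 per unit): all 5 → value 159, running total 159.00
- D (163/24 per unit): all 24 → value 163, running total 322.00
- A (65/30 per unit): all 30 → value 65, running total 387.00
- B (24/39 per unit): 28 of 39 → value 28×24/39 = 17.2308, running total 404.23
Total 404.23.

404.23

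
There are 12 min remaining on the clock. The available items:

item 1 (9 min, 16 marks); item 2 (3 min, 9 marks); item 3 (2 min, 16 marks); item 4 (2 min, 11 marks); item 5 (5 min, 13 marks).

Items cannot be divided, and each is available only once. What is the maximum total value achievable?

49 marks

This is a 0/1 knapsack; check combinations near the capacity.
- item 2+item 3+item 4+item 5: time 3+2+2+5=12, value 9+16+11+13=49
- item 3+item 4+item 5: time 2+2+5=9, value 16+11+13=40
- item 2+item 3+item 5: time 3+2+5=10, value 9+16+13=38
- item 2+item 3+item 4: time 3+2+2=7, value 9+16+11=36
Best: 49 marks.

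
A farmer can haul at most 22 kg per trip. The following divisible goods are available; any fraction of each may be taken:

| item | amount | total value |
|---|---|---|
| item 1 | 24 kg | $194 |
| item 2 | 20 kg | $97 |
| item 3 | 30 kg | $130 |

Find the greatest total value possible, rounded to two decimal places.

Take in order of value per unit:
- item 1 (194/24 per unit): 22 of 24 → value 22×194/24 = 177.8333, running total 177.83
Total 177.83.

177.83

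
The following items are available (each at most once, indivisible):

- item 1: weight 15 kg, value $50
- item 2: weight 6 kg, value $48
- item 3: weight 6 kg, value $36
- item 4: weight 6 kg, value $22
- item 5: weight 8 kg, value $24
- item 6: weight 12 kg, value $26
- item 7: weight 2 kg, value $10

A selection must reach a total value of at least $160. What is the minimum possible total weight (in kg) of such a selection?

Subsets with value ≥ 160, sorted by total weight:
- item 1+item 2+item 3+item 4+item 7: weight 35, value 166
- item 1+item 2+item 3+item 5+item 7: weight 37, value 168
- item 1+item 2+item 3+item 6: weight 39, value 160
- item 2+item 3+item 4+item 5+item 6+item 7: weight 40, value 166
Minimum weight: 35 kg.

35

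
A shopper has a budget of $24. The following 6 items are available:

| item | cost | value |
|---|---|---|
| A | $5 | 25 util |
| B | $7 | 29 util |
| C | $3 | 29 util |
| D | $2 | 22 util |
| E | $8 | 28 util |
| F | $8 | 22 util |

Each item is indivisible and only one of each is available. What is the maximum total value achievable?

This is a 0/1 knapsack; check combinations near the capacity.
- A+B+C+E: cost 5+7+3+8=23, value 25+29+29+28=111
- B+C+D+E: cost 7+3+2+8=20, value 29+29+22+28=108
- A+B+C+D: cost 5+7+3+2=17, value 25+29+29+22=105
- A+B+C+F: cost 5+7+3+8=23, value 25+29+29+22=105
Best: 111 util.

111 util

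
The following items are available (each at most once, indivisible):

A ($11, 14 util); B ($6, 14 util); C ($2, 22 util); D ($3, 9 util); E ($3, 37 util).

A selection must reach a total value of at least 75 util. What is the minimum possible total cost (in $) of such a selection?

14

Subsets with value ≥ 75, sorted by total cost:
- B+C+D+E: cost 14, value 82
- A+C+D+E: cost 19, value 82
- A+B+C+E: cost 22, value 87
Minimum cost: 14 $.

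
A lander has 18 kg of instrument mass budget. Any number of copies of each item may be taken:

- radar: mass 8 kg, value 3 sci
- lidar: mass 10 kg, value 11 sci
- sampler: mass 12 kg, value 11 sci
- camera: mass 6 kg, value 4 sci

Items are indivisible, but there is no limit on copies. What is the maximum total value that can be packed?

Best value-per-unit is lidar at 11/10; filling with it alone gives 1×11 = 11.
Optimal mix: 1×lidar + 1×camera → mass 16, value 15.

15 sci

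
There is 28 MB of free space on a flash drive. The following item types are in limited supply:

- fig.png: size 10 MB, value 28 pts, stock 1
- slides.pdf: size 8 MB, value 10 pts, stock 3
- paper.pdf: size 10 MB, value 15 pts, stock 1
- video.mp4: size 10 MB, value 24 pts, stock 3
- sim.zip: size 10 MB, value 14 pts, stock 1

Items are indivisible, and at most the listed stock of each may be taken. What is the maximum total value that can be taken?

62 pts

Top feasible selections:
- 1×fig.png + 1×slides.pdf + 1×video.mp4: size 28, value 62
- 1×slides.pdf + 2×video.mp4: size 28, value 58
- 1×fig.png + 1×slides.pdf + 1×paper.pdf: size 28, value 53
Best: 62 pts.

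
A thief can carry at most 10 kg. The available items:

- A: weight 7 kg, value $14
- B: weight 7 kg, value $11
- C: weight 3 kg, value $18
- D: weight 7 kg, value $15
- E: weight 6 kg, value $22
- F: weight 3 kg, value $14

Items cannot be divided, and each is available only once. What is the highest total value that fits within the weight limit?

$40

Check high-value combinations within 10 kg:
- C+E: weight 3+6=9, value 18+22=40
- E+F: weight 6+3=9, value 22+14=36
- C+D: weight 3+7=10, value 18+15=33
Best: $40.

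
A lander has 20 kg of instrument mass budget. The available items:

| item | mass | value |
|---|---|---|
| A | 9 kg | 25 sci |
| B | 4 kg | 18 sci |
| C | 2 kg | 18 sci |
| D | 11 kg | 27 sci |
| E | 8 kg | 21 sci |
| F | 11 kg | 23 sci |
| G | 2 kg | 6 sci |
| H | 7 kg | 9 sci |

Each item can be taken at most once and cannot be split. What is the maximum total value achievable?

69 sci

This is a 0/1 knapsack; check combinations near the capacity.
- B+C+D+G: mass 4+2+11+2=19, value 18+18+27+6=69
- A+B+C+G: mass 9+4+2+2=17, value 25+18+18+6=67
- B+C+F+G: mass 4+2+11+2=19, value 18+18+23+6=65
Best: 69 sci.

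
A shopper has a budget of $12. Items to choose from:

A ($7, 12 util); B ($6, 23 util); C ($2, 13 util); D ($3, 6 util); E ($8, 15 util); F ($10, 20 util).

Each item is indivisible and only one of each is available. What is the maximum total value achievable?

This is a 0/1 knapsack; check combinations near the capacity.
- B+C+D: cost 6+2+3=11, value 23+13+6=42
- B+C: cost 6+2=8, value 23+13=36
- C+F: cost 2+10=12, value 13+20=33
- A+C+D: cost 7+2+3=12, value 12+13+6=31
- B+D: cost 6+3=9, value 23+6=29
Best: 42 util.

42 util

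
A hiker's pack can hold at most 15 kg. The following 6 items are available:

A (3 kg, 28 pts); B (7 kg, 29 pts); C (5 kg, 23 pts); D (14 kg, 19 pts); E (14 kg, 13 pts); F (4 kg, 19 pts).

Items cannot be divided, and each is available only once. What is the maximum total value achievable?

80 pts

Check high-value combinations within 15 kg:
- A+B+C: weight 3+7+5=15, value 28+29+23=80
- A+B+F: weight 3+7+4=14, value 28+29+19=76
- A+C+F: weight 3+5+4=12, value 28+23+19=70
Best: 80 pts.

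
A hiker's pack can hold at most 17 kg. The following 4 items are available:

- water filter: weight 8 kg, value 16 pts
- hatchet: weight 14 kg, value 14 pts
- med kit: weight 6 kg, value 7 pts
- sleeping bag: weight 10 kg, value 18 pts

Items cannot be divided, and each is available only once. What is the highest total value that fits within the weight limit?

25 pts

Check high-value combinations within 17 kg:
- med kit+sleeping bag: weight 6+10=16, value 7+18=25
- water filter+med kit: weight 8+6=14, value 16+7=23
- sleeping bag: weight 10, value 18
- water filter: weight 8, value 16
- hatchet: weight 14, value 14
Best: 25 pts.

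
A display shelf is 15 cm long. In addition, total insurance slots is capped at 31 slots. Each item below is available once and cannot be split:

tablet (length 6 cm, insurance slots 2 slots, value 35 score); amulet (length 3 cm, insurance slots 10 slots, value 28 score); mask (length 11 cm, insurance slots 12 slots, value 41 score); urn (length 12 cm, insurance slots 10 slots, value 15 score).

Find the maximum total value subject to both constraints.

69 score

Feasible sets respecting both limits:
- amulet+mask: length 14, insurance slots 22, value 69
- tablet+amulet: length 9, insurance slots 12, value 63
- amulet+urn: length 15, insurance slots 20, value 43
- mask: length 11, insurance slots 12, value 41
Best: 69 score.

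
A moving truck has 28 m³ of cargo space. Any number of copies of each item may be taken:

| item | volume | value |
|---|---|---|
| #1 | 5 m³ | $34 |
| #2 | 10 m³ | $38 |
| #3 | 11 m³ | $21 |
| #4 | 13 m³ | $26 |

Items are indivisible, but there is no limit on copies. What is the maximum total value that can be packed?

Best value-per-unit is #1 at 34/5, and filling with it alone uses volume 5×5=25. No mix of the others beats 5×34 = 170.

$170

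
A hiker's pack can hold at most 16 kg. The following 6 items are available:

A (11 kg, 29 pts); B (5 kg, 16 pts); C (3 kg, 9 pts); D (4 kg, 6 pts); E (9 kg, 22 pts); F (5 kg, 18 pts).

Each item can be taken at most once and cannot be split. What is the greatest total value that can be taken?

47 pts

Check high-value combinations within 16 kg:
- A+F: weight 11+5=16, value 29+18=47
- A+B: weight 11+5=16, value 29+16=45
- B+C+F: weight 5+3+5=13, value 16+9+18=43
Best: 47 pts.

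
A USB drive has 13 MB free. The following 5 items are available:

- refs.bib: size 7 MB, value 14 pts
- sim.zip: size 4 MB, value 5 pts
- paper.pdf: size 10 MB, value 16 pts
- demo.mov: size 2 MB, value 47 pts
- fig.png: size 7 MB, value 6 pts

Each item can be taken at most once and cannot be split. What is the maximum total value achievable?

66 pts

Check high-value combinations within 13 MB:
- refs.bib+sim.zip+demo.mov: size 7+4+2=13, value 14+5+47=66
- paper.pdf+demo.mov: size 10+2=12, value 16+47=63
- refs.bib+demo.mov: size 7+2=9, value 14+47=61
- sim.zip+demo.mov+fig.png: size 4+2+7=13, value 5+47+6=58
Best: 66 pts.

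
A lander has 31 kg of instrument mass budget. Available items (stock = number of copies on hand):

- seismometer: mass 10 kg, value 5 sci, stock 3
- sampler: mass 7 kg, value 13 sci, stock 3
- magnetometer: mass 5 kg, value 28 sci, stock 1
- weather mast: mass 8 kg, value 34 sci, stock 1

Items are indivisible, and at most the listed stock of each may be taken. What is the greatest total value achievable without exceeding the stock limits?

Top feasible selections:
- 2×sampler + 1×magnetometer + 1×weather mast: mass 27, value 88
- 1×seismometer + 1×sampler + 1×magnetometer + 1×weather mast: mass 30, value 80
- 1×sampler + 1×magnetometer + 1×weather mast: mass 20, value 75
Best: 88 sci.

88 sci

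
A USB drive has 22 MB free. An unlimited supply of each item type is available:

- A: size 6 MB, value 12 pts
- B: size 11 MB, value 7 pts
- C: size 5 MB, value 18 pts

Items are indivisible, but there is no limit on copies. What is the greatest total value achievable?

Best value-per-unit is C at 18/5, and filling with it alone uses size 4×5=20. No mix of the others beats 4×18 = 72.

72 pts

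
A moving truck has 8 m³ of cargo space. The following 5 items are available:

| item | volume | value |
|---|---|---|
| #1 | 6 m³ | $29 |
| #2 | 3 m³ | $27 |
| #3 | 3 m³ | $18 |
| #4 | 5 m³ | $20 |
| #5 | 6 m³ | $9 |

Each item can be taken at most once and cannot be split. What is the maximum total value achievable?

$47

This is a 0/1 knapsack; check combinations near the capacity.
- #2+#4: volume 3+5=8, value 27+20=47
- #2+#3: volume 3+3=6, value 27+18=45
- #3+#4: volume 3+5=8, value 18+20=38
- #1: volume 6, value 29
Best: $47.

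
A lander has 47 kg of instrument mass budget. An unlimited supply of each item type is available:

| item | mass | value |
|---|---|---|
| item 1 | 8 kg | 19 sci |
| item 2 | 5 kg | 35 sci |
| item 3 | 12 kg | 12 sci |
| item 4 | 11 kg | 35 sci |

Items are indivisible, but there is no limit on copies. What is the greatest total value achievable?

Best value-per-unit is item 2 at 35/5, and filling with it alone uses mass 9×5=45. No mix of the others beats 9×35 = 315.

315 sci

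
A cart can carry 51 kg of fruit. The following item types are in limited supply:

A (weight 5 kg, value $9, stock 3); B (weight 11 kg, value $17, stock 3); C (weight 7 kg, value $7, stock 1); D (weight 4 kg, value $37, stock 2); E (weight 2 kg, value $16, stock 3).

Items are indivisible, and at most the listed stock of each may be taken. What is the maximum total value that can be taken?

$183

Best selections within weight 51 and stock limits:
- 3×A + 2×B + 2×D + 3×E: weight 51, value 183
- 2×A + 2×B + 2×D + 3×E: weight 46, value 174
Best: $183.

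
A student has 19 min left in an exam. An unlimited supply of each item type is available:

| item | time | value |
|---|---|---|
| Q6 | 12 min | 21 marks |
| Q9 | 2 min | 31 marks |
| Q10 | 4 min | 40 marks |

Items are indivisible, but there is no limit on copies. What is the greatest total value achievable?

279 marks

Best value-per-unit is Q9 at 31/2, and filling with it alone uses time 9×2=18. No mix of the others beats 9×31 = 279.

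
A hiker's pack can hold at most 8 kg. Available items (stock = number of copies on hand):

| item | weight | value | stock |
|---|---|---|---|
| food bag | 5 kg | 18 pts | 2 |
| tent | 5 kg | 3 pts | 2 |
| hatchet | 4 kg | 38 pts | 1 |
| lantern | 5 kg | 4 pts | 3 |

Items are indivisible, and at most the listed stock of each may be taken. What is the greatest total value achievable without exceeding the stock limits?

38 pts

Top feasible selections:
- 1×hatchet: weight 4, value 38
- 1×food bag: weight 5, value 18
- 1×lantern: weight 5, value 4
- 1×tent: weight 5, value 3
Best: 38 pts.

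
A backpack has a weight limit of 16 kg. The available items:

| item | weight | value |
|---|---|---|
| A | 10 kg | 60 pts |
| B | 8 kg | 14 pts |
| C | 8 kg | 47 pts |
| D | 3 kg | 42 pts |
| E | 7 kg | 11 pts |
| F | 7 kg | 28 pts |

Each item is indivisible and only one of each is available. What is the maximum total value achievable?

102 pts

Check high-value combinations within 16 kg:
- A+D: weight 10+3=13, value 60+42=102
- C+D: weight 8+3=11, value 47+42=89
- C+F: weight 8+7=15, value 47+28=75
Best: 102 pts.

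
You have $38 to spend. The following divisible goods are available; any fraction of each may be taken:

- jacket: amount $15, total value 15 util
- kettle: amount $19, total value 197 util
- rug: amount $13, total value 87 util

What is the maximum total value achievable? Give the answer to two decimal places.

290.00

Take in order of value per unit:
- kettle (197/19 per unit): all 19 → value 197, running total 197.00
- rug (87/13 per unit): all 13 → value 87, running total 284.00
- jacket (15/15 per unit): 6 of 15 → value 6×15/15 = 6.0000, running total 290.00
Total 290.00.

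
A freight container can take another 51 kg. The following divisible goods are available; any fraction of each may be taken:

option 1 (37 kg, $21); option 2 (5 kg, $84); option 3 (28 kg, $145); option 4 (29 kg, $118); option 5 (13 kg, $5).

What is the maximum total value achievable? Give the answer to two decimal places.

Take in order of value per unit:
- option 2 (84/5 per unit): all 5 → value 84, running total 84.00
- option 3 (145/28 per unit): all 28 → value 145, running total 229.00
- option 4 (118/29 per unit): 18 of 29 → value 18×118/29 = 73.2414, running total 302.24
Total 302.24.

302.24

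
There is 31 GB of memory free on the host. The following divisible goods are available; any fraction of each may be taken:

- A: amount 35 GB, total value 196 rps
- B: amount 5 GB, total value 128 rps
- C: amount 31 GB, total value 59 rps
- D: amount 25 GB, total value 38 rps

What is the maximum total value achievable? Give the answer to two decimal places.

273.60

Take in order of value per unit:
- B (128/5 per unit): all 5 → value 128, running total 128.00
- A (196/35 per unit): 26 of 35 → value 26×196/35 = 145.6000, running total 273.60
Total 273.60.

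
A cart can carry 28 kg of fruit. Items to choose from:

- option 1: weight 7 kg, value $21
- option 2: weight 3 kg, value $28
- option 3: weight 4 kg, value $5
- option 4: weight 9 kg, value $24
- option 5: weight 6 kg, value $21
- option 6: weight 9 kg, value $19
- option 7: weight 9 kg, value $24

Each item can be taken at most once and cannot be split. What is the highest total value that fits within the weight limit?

Check high-value combinations within 28 kg:
- option 2+option 4+option 5+option 7: weight 3+9+6+9=27, value 28+24+21+24=97
- option 1+option 2+option 4+option 7: weight 7+3+9+9=28, value 21+28+24+24=97
- option 1+option 2+option 4+option 5: weight 7+3+9+6=25, value 21+28+24+21=94
Best: $97.

$97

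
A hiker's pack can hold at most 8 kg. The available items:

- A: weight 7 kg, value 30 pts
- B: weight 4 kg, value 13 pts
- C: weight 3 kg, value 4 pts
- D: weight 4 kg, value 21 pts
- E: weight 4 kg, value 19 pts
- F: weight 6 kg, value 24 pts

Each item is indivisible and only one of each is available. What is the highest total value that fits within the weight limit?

Check high-value combinations within 8 kg:
- D+E: weight 4+4=8, value 21+19=40
- B+D: weight 4+4=8, value 13+21=34
- B+E: weight 4+4=8, value 13+19=32
Best: 40 pts.

40 pts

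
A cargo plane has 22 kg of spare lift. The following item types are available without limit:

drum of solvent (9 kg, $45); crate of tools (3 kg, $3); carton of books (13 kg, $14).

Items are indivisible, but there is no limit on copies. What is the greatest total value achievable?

Best value-per-unit is drum of solvent at 45/9; filling with it alone gives 2×45 = 90.
Optimal mix: 2×drum of solvent + 1×crate of tools → weight 21, value 93.

$93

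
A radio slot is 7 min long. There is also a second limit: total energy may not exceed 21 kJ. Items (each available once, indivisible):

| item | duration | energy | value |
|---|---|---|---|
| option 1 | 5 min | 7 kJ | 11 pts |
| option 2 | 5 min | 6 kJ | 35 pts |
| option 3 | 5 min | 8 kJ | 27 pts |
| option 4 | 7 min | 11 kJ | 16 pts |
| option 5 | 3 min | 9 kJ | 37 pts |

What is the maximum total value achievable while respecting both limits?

37 pts

Feasible sets respecting both limits:
- option 5: duration 3, energy 9, value 37
- option 2: duration 5, energy 6, value 35
- option 3: duration 5, energy 8, value 27
- option 4: duration 7, energy 11, value 16
Best: 37 pts.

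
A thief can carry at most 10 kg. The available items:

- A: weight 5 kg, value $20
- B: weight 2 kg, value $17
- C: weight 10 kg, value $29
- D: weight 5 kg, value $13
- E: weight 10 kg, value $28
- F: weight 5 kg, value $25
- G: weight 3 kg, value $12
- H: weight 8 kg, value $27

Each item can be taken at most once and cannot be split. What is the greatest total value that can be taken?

Check high-value combinations within 10 kg:
- B+F+G: weight 2+5+3=10, value 17+25+12=54
- A+B+G: weight 5+2+3=10, value 20+17+12=49
- A+F: weight 5+5=10, value 20+25=45
- B+H: weight 2+8=10, value 17+27=44
- B+F: weight 2+5=7, value 17+25=42
Best: $54.

$54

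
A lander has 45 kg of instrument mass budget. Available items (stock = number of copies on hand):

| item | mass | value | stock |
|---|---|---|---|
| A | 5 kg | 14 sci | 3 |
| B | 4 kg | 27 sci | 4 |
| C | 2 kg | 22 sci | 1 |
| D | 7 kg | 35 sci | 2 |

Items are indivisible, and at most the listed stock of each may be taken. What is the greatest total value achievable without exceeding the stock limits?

228 sci

Top feasible selections:
- 2×A + 4×B + 1×C + 2×D: mass 42, value 228
- 3×A + 4×B + 2×D: mass 45, value 220
- 3×A + 3×B + 1×C + 2×D: mass 43, value 215
- 1×A + 4×B + 1×C + 2×D: mass 37, value 214
Best: 228 sci.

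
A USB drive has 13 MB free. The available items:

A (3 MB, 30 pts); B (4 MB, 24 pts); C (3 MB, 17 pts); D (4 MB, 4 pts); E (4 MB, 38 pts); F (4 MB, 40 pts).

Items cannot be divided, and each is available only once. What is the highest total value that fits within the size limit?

This is a 0/1 knapsack; check combinations near the capacity.
- A+E+F: size 3+4+4=11, value 30+38+40=108
- B+E+F: size 4+4+4=12, value 24+38+40=102
- C+E+F: size 3+4+4=11, value 17+38+40=95
- A+B+F: size 3+4+4=11, value 30+24+40=94
- A+B+E: size 3+4+4=11, value 30+24+38=92
Best: 108 pts.

108 pts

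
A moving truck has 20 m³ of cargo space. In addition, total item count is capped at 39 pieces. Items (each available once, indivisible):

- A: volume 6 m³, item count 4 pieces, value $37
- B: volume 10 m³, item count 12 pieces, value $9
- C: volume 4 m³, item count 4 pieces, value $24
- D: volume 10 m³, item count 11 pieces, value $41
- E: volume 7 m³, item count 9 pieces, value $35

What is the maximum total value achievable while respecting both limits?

Feasible sets respecting both limits:
- A+C+D: volume 20, item count 19, value 102
- A+C+E: volume 17, item count 17, value 96
- A+D: volume 16, item count 15, value 78
Best: $102.

$102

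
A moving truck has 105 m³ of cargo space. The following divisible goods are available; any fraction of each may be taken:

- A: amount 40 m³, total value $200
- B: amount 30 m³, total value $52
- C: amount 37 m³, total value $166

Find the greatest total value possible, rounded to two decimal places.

414.53

Take in order of value per unit:
- A (200/40 per unit): all 40 → value 200, running total 200.00
- C (166/37 per unit): all 37 → value 166, running total 366.00
- B (52/30 per unit): 28 of 30 → value 28×52/30 = 48.5333, running total 414.53
Total 414.53.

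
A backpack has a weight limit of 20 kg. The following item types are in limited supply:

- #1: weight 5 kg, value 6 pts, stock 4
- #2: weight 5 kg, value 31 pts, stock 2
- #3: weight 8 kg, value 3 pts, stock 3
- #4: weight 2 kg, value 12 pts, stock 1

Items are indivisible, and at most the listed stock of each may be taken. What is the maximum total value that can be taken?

80 pts

Best selections within weight 20 and stock limits:
- 1×#1 + 2×#2 + 1×#4: weight 17, value 80
- 2×#2 + 1×#3 + 1×#4: weight 20, value 77
- 2×#2 + 1×#4: weight 12, value 74
Best: 80 pts.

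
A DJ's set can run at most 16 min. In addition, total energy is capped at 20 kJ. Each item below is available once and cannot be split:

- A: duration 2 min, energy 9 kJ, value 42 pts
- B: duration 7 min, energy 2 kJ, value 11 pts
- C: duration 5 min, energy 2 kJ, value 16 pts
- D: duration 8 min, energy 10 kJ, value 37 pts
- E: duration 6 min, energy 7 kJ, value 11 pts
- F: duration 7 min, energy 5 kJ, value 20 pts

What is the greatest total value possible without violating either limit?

79 pts

Feasible sets respecting both limits:
- A+D: duration 10, energy 19, value 79
- A+C+F: duration 14, energy 16, value 78
- A+B+F: duration 16, energy 16, value 73
Best: 79 pts.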